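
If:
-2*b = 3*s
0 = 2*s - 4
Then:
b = -3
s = 2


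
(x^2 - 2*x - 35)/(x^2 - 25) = (x - 7)/(x - 5)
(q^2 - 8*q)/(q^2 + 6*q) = (q - 8)/(q + 6)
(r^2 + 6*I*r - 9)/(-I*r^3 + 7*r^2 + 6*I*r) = (r^2 + 6*I*r - 9)/(r*(-I*r^2 + 7*r + 6*I))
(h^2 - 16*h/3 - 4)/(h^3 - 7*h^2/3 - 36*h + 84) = (3*h + 2)/(3*h^2 + 11*h - 42)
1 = 1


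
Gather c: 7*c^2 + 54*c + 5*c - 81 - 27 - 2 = 7*c^2 + 59*c - 110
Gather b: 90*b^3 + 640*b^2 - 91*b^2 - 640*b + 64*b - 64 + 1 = 90*b^3 + 549*b^2 - 576*b - 63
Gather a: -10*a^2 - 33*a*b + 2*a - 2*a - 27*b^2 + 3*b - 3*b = -10*a^2 - 33*a*b - 27*b^2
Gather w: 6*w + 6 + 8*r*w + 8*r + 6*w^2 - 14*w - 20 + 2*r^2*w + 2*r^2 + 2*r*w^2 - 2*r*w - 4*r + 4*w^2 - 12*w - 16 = 2*r^2 + 4*r + w^2*(2*r + 10) + w*(2*r^2 + 6*r - 20) - 30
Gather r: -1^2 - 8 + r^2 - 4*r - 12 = r^2 - 4*r - 21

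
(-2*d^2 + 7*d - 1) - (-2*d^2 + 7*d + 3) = -4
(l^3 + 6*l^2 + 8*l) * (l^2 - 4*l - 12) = l^5 + 2*l^4 - 28*l^3 - 104*l^2 - 96*l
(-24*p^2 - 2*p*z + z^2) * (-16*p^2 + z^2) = 384*p^4 + 32*p^3*z - 40*p^2*z^2 - 2*p*z^3 + z^4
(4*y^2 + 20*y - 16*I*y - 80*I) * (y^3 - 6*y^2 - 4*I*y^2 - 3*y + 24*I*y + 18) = 4*y^5 - 4*y^4 - 32*I*y^4 - 196*y^3 + 32*I*y^3 + 76*y^2 + 1008*I*y^2 + 2280*y - 48*I*y - 1440*I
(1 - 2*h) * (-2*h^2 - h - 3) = 4*h^3 + 5*h - 3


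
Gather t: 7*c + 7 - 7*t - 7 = 7*c - 7*t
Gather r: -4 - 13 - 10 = -27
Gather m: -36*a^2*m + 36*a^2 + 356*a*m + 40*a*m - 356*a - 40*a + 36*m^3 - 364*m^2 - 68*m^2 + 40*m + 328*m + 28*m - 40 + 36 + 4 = 36*a^2 - 396*a + 36*m^3 - 432*m^2 + m*(-36*a^2 + 396*a + 396)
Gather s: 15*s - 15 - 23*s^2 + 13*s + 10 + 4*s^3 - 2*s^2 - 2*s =4*s^3 - 25*s^2 + 26*s - 5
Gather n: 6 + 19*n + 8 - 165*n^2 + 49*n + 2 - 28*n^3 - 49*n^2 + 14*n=-28*n^3 - 214*n^2 + 82*n + 16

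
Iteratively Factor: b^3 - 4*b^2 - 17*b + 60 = (b - 3)*(b^2 - b - 20) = (b - 3)*(b + 4)*(b - 5)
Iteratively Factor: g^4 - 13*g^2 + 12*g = (g + 4)*(g^3 - 4*g^2 + 3*g) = (g - 3)*(g + 4)*(g^2 - g) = g*(g - 3)*(g + 4)*(g - 1)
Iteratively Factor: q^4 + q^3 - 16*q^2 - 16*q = (q)*(q^3 + q^2 - 16*q - 16) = q*(q + 1)*(q^2 - 16) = q*(q + 1)*(q + 4)*(q - 4)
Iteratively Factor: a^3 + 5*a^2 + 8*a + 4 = (a + 2)*(a^2 + 3*a + 2) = (a + 2)^2*(a + 1)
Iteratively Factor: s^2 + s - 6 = (s - 2)*(s + 3)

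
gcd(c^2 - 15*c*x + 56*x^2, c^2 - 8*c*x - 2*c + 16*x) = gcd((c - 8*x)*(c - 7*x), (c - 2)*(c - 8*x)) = -c + 8*x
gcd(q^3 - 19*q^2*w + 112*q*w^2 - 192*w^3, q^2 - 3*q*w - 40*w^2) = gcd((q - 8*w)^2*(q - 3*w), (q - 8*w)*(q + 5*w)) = q - 8*w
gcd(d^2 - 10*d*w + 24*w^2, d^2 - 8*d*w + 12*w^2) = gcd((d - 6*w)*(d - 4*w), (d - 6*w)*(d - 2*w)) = -d + 6*w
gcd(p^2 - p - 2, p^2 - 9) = 1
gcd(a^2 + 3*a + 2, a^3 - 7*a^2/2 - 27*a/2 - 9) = a + 1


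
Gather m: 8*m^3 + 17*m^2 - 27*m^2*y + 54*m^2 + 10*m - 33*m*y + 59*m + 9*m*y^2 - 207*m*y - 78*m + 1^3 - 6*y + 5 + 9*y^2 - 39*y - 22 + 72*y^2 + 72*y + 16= 8*m^3 + m^2*(71 - 27*y) + m*(9*y^2 - 240*y - 9) + 81*y^2 + 27*y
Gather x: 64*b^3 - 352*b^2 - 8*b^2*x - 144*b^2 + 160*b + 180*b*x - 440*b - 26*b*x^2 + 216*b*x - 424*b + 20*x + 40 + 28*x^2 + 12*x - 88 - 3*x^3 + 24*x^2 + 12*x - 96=64*b^3 - 496*b^2 - 704*b - 3*x^3 + x^2*(52 - 26*b) + x*(-8*b^2 + 396*b + 44) - 144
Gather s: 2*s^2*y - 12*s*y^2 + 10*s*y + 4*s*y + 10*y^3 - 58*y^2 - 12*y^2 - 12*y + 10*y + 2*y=2*s^2*y + s*(-12*y^2 + 14*y) + 10*y^3 - 70*y^2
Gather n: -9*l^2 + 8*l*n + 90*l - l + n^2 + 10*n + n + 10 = -9*l^2 + 89*l + n^2 + n*(8*l + 11) + 10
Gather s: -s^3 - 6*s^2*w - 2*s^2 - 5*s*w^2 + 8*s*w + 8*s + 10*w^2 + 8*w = -s^3 + s^2*(-6*w - 2) + s*(-5*w^2 + 8*w + 8) + 10*w^2 + 8*w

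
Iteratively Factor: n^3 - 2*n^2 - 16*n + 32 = (n + 4)*(n^2 - 6*n + 8) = (n - 2)*(n + 4)*(n - 4)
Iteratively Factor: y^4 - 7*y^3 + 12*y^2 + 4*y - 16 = (y - 2)*(y^3 - 5*y^2 + 2*y + 8) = (y - 2)*(y + 1)*(y^2 - 6*y + 8) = (y - 4)*(y - 2)*(y + 1)*(y - 2)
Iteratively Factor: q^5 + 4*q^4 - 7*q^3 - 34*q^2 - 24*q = (q - 3)*(q^4 + 7*q^3 + 14*q^2 + 8*q) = (q - 3)*(q + 4)*(q^3 + 3*q^2 + 2*q) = q*(q - 3)*(q + 4)*(q^2 + 3*q + 2) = q*(q - 3)*(q + 1)*(q + 4)*(q + 2)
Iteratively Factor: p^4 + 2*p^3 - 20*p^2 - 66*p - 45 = (p + 1)*(p^3 + p^2 - 21*p - 45) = (p + 1)*(p + 3)*(p^2 - 2*p - 15) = (p - 5)*(p + 1)*(p + 3)*(p + 3)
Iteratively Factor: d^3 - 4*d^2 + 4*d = (d - 2)*(d^2 - 2*d) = (d - 2)^2*(d)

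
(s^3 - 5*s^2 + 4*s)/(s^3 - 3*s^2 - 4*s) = (s - 1)/(s + 1)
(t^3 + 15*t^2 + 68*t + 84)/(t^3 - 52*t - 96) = (t + 7)/(t - 8)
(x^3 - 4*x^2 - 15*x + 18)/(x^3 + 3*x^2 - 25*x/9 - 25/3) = 9*(x^2 - 7*x + 6)/(9*x^2 - 25)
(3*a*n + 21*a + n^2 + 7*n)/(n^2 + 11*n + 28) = (3*a + n)/(n + 4)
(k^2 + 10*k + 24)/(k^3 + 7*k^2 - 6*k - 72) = 1/(k - 3)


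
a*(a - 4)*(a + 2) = a^3 - 2*a^2 - 8*a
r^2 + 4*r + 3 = (r + 1)*(r + 3)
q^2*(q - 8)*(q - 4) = q^4 - 12*q^3 + 32*q^2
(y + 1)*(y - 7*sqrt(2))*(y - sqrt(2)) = y^3 - 8*sqrt(2)*y^2 + y^2 - 8*sqrt(2)*y + 14*y + 14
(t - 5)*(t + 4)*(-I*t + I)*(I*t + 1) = t^4 - 2*t^3 - I*t^3 - 19*t^2 + 2*I*t^2 + 20*t + 19*I*t - 20*I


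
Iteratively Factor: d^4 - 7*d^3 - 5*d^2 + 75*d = (d - 5)*(d^3 - 2*d^2 - 15*d) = (d - 5)*(d + 3)*(d^2 - 5*d) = d*(d - 5)*(d + 3)*(d - 5)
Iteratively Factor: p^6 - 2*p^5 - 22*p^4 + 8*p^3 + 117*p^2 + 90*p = (p + 3)*(p^5 - 5*p^4 - 7*p^3 + 29*p^2 + 30*p) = (p + 1)*(p + 3)*(p^4 - 6*p^3 - p^2 + 30*p) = (p - 3)*(p + 1)*(p + 3)*(p^3 - 3*p^2 - 10*p) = (p - 3)*(p + 1)*(p + 2)*(p + 3)*(p^2 - 5*p) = p*(p - 3)*(p + 1)*(p + 2)*(p + 3)*(p - 5)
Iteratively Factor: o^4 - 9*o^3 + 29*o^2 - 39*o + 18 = (o - 2)*(o^3 - 7*o^2 + 15*o - 9) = (o - 2)*(o - 1)*(o^2 - 6*o + 9) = (o - 3)*(o - 2)*(o - 1)*(o - 3)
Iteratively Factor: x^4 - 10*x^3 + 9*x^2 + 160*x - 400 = (x - 5)*(x^3 - 5*x^2 - 16*x + 80) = (x - 5)*(x - 4)*(x^2 - x - 20) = (x - 5)*(x - 4)*(x + 4)*(x - 5)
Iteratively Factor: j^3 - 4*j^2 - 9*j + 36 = (j - 3)*(j^2 - j - 12) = (j - 4)*(j - 3)*(j + 3)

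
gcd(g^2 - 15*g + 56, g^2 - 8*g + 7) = g - 7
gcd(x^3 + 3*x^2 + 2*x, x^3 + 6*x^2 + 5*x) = x^2 + x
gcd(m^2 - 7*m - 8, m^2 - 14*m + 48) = m - 8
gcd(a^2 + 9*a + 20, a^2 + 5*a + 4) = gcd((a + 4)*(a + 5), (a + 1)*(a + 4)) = a + 4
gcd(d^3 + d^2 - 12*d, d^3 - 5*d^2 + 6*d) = d^2 - 3*d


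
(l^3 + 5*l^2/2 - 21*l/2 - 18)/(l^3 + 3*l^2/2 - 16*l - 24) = (l - 3)/(l - 4)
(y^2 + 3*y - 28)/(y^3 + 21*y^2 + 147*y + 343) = (y - 4)/(y^2 + 14*y + 49)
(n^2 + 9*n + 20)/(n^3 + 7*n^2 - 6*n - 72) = (n + 5)/(n^2 + 3*n - 18)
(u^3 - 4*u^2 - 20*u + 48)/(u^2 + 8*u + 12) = (u^3 - 4*u^2 - 20*u + 48)/(u^2 + 8*u + 12)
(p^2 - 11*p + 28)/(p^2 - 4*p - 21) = (p - 4)/(p + 3)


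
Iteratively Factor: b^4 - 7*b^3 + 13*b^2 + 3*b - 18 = (b - 2)*(b^3 - 5*b^2 + 3*b + 9) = (b - 2)*(b + 1)*(b^2 - 6*b + 9) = (b - 3)*(b - 2)*(b + 1)*(b - 3)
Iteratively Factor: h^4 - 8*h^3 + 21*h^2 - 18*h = (h)*(h^3 - 8*h^2 + 21*h - 18) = h*(h - 3)*(h^2 - 5*h + 6) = h*(h - 3)^2*(h - 2)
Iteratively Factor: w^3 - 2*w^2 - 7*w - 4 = (w + 1)*(w^2 - 3*w - 4) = (w - 4)*(w + 1)*(w + 1)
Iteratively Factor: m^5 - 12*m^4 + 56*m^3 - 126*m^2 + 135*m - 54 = (m - 2)*(m^4 - 10*m^3 + 36*m^2 - 54*m + 27) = (m - 3)*(m - 2)*(m^3 - 7*m^2 + 15*m - 9) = (m - 3)^2*(m - 2)*(m^2 - 4*m + 3) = (m - 3)^2*(m - 2)*(m - 1)*(m - 3)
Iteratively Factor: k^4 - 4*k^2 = (k)*(k^3 - 4*k) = k^2*(k^2 - 4) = k^2*(k + 2)*(k - 2)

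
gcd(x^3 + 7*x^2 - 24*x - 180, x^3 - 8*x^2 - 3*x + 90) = x - 5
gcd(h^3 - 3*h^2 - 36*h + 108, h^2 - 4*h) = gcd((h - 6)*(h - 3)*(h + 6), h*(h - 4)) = 1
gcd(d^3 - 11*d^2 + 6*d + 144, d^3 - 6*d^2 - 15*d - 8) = d - 8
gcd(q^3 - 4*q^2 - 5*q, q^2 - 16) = 1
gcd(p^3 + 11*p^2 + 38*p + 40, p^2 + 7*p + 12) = p + 4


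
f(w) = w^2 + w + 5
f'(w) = 2*w + 1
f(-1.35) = 5.47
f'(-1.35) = -1.70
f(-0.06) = 4.94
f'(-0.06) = 0.88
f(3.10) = 17.71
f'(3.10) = 7.20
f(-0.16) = 4.87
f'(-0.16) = 0.68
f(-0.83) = 4.86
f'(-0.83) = -0.66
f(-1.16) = 5.19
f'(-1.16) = -1.32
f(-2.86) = 10.32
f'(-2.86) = -4.72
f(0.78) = 6.39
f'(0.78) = 2.56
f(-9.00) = 77.00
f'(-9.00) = -17.00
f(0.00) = 5.00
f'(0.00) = 1.00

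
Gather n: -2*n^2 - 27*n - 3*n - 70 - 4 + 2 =-2*n^2 - 30*n - 72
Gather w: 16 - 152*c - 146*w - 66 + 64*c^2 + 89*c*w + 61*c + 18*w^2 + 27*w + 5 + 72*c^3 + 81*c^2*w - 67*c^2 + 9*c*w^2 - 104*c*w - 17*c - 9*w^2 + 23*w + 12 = 72*c^3 - 3*c^2 - 108*c + w^2*(9*c + 9) + w*(81*c^2 - 15*c - 96) - 33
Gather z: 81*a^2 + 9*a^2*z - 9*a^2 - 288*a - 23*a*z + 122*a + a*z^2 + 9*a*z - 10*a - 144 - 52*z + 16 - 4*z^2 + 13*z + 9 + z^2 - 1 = 72*a^2 - 176*a + z^2*(a - 3) + z*(9*a^2 - 14*a - 39) - 120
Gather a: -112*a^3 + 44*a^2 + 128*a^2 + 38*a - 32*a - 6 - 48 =-112*a^3 + 172*a^2 + 6*a - 54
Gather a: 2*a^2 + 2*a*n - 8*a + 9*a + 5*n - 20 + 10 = 2*a^2 + a*(2*n + 1) + 5*n - 10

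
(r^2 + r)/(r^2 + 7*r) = (r + 1)/(r + 7)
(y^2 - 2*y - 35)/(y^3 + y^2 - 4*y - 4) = (y^2 - 2*y - 35)/(y^3 + y^2 - 4*y - 4)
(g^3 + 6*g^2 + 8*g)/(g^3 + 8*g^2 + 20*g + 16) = g/(g + 2)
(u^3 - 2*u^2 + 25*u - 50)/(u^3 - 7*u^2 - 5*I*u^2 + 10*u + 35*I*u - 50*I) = (u + 5*I)/(u - 5)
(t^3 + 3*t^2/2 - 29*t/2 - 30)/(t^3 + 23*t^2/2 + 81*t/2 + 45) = (t - 4)/(t + 6)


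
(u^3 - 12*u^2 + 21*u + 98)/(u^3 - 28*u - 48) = (u^2 - 14*u + 49)/(u^2 - 2*u - 24)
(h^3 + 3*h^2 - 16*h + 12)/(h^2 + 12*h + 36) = (h^2 - 3*h + 2)/(h + 6)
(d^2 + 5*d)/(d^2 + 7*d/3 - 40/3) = 3*d/(3*d - 8)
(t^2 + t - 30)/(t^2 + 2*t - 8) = (t^2 + t - 30)/(t^2 + 2*t - 8)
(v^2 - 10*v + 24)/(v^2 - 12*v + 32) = (v - 6)/(v - 8)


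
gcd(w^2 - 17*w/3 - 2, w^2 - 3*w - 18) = w - 6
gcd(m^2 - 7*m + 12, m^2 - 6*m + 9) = m - 3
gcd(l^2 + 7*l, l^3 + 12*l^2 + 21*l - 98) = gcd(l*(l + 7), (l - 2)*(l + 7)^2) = l + 7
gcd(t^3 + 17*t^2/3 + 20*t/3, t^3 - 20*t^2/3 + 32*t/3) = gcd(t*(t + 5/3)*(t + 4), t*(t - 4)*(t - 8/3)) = t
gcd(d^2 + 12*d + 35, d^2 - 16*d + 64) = 1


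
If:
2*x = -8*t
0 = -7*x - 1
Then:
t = 1/28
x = -1/7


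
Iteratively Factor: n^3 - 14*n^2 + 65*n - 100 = (n - 4)*(n^2 - 10*n + 25) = (n - 5)*(n - 4)*(n - 5)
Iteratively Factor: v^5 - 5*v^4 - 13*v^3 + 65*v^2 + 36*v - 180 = (v - 2)*(v^4 - 3*v^3 - 19*v^2 + 27*v + 90) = (v - 2)*(v + 2)*(v^3 - 5*v^2 - 9*v + 45) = (v - 3)*(v - 2)*(v + 2)*(v^2 - 2*v - 15) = (v - 5)*(v - 3)*(v - 2)*(v + 2)*(v + 3)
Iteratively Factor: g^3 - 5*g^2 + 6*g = (g - 3)*(g^2 - 2*g) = g*(g - 3)*(g - 2)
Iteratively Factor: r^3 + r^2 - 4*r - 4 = (r + 1)*(r^2 - 4) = (r - 2)*(r + 1)*(r + 2)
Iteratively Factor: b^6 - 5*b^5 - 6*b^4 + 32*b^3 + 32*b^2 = (b - 4)*(b^5 - b^4 - 10*b^3 - 8*b^2) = b*(b - 4)*(b^4 - b^3 - 10*b^2 - 8*b) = b*(b - 4)^2*(b^3 + 3*b^2 + 2*b) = b*(b - 4)^2*(b + 1)*(b^2 + 2*b) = b*(b - 4)^2*(b + 1)*(b + 2)*(b)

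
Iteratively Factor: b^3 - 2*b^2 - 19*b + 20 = (b + 4)*(b^2 - 6*b + 5) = (b - 1)*(b + 4)*(b - 5)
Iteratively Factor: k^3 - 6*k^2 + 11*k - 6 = (k - 2)*(k^2 - 4*k + 3) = (k - 2)*(k - 1)*(k - 3)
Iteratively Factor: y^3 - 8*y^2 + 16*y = (y)*(y^2 - 8*y + 16) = y*(y - 4)*(y - 4)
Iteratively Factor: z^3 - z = (z)*(z^2 - 1) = z*(z + 1)*(z - 1)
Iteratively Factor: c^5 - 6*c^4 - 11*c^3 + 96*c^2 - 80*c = (c)*(c^4 - 6*c^3 - 11*c^2 + 96*c - 80) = c*(c - 5)*(c^3 - c^2 - 16*c + 16) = c*(c - 5)*(c + 4)*(c^2 - 5*c + 4) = c*(c - 5)*(c - 4)*(c + 4)*(c - 1)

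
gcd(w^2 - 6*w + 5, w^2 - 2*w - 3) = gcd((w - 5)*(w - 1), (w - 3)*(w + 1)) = 1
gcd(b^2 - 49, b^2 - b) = 1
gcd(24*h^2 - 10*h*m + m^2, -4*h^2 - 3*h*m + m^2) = 4*h - m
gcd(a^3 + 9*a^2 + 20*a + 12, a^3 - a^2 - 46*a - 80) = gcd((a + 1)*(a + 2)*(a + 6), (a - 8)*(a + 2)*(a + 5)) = a + 2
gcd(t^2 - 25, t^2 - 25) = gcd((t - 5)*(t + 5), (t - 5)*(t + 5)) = t^2 - 25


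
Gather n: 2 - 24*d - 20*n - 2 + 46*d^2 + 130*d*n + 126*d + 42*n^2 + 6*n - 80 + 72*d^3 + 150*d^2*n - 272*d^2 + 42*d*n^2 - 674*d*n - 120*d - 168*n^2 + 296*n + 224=72*d^3 - 226*d^2 - 18*d + n^2*(42*d - 126) + n*(150*d^2 - 544*d + 282) + 144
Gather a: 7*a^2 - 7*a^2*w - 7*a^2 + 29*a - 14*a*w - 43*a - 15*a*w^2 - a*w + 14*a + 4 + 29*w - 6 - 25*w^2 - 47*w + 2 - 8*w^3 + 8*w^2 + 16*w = -7*a^2*w + a*(-15*w^2 - 15*w) - 8*w^3 - 17*w^2 - 2*w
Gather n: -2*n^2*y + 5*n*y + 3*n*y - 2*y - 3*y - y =-2*n^2*y + 8*n*y - 6*y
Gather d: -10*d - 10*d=-20*d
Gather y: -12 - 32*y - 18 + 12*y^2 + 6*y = 12*y^2 - 26*y - 30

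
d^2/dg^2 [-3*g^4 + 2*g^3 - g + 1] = 12*g*(1 - 3*g)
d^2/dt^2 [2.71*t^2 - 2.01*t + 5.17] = 5.42000000000000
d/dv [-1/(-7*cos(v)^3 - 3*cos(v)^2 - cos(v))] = (21*sin(v) + sin(v)/cos(v)^2 + 6*tan(v))/(-7*sin(v)^2 + 3*cos(v) + 8)^2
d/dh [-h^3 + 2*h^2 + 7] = h*(4 - 3*h)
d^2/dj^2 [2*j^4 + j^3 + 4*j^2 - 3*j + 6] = 24*j^2 + 6*j + 8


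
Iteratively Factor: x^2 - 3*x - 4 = (x + 1)*(x - 4)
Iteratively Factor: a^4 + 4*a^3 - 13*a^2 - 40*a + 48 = (a - 1)*(a^3 + 5*a^2 - 8*a - 48) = (a - 3)*(a - 1)*(a^2 + 8*a + 16) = (a - 3)*(a - 1)*(a + 4)*(a + 4)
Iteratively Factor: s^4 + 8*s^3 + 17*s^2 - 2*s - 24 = (s - 1)*(s^3 + 9*s^2 + 26*s + 24) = (s - 1)*(s + 4)*(s^2 + 5*s + 6) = (s - 1)*(s + 3)*(s + 4)*(s + 2)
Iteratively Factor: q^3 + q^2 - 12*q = (q)*(q^2 + q - 12) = q*(q - 3)*(q + 4)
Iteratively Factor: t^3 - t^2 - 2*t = (t + 1)*(t^2 - 2*t) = (t - 2)*(t + 1)*(t)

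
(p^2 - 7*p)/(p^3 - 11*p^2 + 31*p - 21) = p/(p^2 - 4*p + 3)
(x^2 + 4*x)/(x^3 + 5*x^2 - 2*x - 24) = x/(x^2 + x - 6)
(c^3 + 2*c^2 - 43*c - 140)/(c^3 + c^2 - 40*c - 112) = (c + 5)/(c + 4)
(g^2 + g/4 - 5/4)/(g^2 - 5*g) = (4*g^2 + g - 5)/(4*g*(g - 5))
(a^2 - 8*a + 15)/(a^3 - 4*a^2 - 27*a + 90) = (a - 5)/(a^2 - a - 30)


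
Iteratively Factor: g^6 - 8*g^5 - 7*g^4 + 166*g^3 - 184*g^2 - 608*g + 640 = (g - 4)*(g^5 - 4*g^4 - 23*g^3 + 74*g^2 + 112*g - 160) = (g - 5)*(g - 4)*(g^4 + g^3 - 18*g^2 - 16*g + 32) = (g - 5)*(g - 4)^2*(g^3 + 5*g^2 + 2*g - 8) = (g - 5)*(g - 4)^2*(g - 1)*(g^2 + 6*g + 8) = (g - 5)*(g - 4)^2*(g - 1)*(g + 2)*(g + 4)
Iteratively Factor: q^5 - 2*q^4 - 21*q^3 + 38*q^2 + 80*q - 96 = (q + 2)*(q^4 - 4*q^3 - 13*q^2 + 64*q - 48) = (q + 2)*(q + 4)*(q^3 - 8*q^2 + 19*q - 12) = (q - 4)*(q + 2)*(q + 4)*(q^2 - 4*q + 3) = (q - 4)*(q - 1)*(q + 2)*(q + 4)*(q - 3)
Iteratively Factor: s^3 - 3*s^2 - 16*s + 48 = (s + 4)*(s^2 - 7*s + 12) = (s - 3)*(s + 4)*(s - 4)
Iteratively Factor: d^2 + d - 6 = (d + 3)*(d - 2)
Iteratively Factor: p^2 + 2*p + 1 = (p + 1)*(p + 1)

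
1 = 1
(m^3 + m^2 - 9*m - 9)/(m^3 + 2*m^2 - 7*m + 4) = (m^3 + m^2 - 9*m - 9)/(m^3 + 2*m^2 - 7*m + 4)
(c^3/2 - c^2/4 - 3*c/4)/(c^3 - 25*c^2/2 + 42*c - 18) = c*(2*c^2 - c - 3)/(2*(2*c^3 - 25*c^2 + 84*c - 36))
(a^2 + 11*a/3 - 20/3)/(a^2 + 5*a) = (a - 4/3)/a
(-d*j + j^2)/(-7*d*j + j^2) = (d - j)/(7*d - j)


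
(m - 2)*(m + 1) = m^2 - m - 2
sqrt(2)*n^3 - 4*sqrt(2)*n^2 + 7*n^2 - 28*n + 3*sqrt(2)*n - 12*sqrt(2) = (n - 4)*(n + 3*sqrt(2))*(sqrt(2)*n + 1)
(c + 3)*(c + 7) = c^2 + 10*c + 21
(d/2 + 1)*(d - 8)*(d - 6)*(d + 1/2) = d^4/2 - 23*d^3/4 + 7*d^2 + 53*d + 24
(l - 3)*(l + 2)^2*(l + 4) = l^4 + 5*l^3 - 4*l^2 - 44*l - 48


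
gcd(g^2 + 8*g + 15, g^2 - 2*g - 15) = g + 3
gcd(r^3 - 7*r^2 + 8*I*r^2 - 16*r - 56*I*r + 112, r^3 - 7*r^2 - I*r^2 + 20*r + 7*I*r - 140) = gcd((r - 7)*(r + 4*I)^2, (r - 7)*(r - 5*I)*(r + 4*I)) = r^2 + r*(-7 + 4*I) - 28*I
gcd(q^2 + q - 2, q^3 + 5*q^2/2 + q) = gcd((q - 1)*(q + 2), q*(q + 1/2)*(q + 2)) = q + 2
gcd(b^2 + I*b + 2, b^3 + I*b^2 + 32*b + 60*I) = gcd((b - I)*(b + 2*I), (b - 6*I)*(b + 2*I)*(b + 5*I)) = b + 2*I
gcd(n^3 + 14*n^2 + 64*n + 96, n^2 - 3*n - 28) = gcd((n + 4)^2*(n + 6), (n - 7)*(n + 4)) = n + 4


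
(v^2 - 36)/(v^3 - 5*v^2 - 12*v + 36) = (v + 6)/(v^2 + v - 6)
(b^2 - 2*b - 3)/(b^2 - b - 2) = (b - 3)/(b - 2)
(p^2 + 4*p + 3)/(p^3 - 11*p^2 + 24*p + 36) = (p + 3)/(p^2 - 12*p + 36)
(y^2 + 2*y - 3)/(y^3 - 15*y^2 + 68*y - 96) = (y^2 + 2*y - 3)/(y^3 - 15*y^2 + 68*y - 96)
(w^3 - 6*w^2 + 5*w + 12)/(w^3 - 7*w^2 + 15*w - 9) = (w^2 - 3*w - 4)/(w^2 - 4*w + 3)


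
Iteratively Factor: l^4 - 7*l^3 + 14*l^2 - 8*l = (l)*(l^3 - 7*l^2 + 14*l - 8) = l*(l - 1)*(l^2 - 6*l + 8) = l*(l - 4)*(l - 1)*(l - 2)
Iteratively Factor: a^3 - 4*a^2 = (a - 4)*(a^2) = a*(a - 4)*(a)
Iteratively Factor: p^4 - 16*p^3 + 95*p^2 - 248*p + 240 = (p - 4)*(p^3 - 12*p^2 + 47*p - 60) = (p - 4)^2*(p^2 - 8*p + 15) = (p - 5)*(p - 4)^2*(p - 3)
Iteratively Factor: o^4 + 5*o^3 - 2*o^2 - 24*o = (o - 2)*(o^3 + 7*o^2 + 12*o) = (o - 2)*(o + 4)*(o^2 + 3*o) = o*(o - 2)*(o + 4)*(o + 3)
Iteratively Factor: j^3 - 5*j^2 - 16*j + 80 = (j + 4)*(j^2 - 9*j + 20) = (j - 5)*(j + 4)*(j - 4)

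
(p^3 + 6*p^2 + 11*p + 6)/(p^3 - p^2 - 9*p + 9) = (p^2 + 3*p + 2)/(p^2 - 4*p + 3)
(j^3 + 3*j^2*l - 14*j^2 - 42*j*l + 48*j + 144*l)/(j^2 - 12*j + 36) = (j^2 + 3*j*l - 8*j - 24*l)/(j - 6)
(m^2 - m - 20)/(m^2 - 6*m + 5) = (m + 4)/(m - 1)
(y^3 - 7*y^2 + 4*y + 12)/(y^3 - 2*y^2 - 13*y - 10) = (y^2 - 8*y + 12)/(y^2 - 3*y - 10)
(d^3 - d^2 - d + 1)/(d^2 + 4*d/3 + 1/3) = 3*(d^2 - 2*d + 1)/(3*d + 1)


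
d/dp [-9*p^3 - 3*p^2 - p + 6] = -27*p^2 - 6*p - 1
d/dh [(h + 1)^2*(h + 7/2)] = (h + 1)*(3*h + 8)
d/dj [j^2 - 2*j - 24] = 2*j - 2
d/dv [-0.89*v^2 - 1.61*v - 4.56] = -1.78*v - 1.61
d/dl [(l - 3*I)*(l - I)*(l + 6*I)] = 3*l^2 + 4*I*l + 21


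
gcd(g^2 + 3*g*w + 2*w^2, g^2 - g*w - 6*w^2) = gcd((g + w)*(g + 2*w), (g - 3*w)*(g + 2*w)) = g + 2*w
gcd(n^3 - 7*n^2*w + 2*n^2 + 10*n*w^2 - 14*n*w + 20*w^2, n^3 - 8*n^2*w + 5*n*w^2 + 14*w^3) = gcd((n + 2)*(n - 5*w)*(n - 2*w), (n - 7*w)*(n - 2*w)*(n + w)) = -n + 2*w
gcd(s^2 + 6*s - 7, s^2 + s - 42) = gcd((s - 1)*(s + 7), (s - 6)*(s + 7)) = s + 7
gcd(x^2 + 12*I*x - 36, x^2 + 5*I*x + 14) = 1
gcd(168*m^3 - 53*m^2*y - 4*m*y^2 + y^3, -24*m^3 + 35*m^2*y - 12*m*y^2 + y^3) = 24*m^2 - 11*m*y + y^2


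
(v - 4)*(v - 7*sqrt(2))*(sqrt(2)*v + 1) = sqrt(2)*v^3 - 13*v^2 - 4*sqrt(2)*v^2 - 7*sqrt(2)*v + 52*v + 28*sqrt(2)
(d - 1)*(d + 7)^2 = d^3 + 13*d^2 + 35*d - 49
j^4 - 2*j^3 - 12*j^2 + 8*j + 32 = (j - 4)*(j - 2)*(j + 2)^2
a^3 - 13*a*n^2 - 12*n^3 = (a - 4*n)*(a + n)*(a + 3*n)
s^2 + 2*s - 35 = (s - 5)*(s + 7)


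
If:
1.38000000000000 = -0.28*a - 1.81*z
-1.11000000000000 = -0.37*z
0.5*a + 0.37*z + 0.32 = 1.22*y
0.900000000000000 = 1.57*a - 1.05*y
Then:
No Solution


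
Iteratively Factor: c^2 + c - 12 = (c + 4)*(c - 3)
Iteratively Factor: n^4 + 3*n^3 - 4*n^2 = (n - 1)*(n^3 + 4*n^2) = n*(n - 1)*(n^2 + 4*n) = n*(n - 1)*(n + 4)*(n)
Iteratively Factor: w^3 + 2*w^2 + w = (w + 1)*(w^2 + w) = w*(w + 1)*(w + 1)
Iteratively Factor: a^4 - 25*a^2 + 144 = (a - 4)*(a^3 + 4*a^2 - 9*a - 36) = (a - 4)*(a + 4)*(a^2 - 9) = (a - 4)*(a - 3)*(a + 4)*(a + 3)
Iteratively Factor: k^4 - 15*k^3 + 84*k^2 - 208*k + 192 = (k - 4)*(k^3 - 11*k^2 + 40*k - 48) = (k - 4)*(k - 3)*(k^2 - 8*k + 16) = (k - 4)^2*(k - 3)*(k - 4)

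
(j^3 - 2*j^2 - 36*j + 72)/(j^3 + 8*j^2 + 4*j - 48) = (j - 6)/(j + 4)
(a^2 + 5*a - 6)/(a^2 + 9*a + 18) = (a - 1)/(a + 3)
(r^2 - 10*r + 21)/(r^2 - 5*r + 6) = (r - 7)/(r - 2)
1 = 1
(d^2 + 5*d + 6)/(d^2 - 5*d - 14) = (d + 3)/(d - 7)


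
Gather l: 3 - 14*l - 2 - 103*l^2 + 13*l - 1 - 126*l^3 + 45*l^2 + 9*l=-126*l^3 - 58*l^2 + 8*l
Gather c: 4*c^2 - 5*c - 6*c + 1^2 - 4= 4*c^2 - 11*c - 3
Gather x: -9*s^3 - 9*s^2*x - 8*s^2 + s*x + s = -9*s^3 - 8*s^2 + s + x*(-9*s^2 + s)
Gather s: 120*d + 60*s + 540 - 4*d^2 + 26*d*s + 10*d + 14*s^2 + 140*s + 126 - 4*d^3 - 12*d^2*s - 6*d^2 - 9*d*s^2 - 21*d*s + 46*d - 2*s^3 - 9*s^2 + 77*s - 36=-4*d^3 - 10*d^2 + 176*d - 2*s^3 + s^2*(5 - 9*d) + s*(-12*d^2 + 5*d + 277) + 630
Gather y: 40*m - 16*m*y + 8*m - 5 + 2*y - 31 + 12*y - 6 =48*m + y*(14 - 16*m) - 42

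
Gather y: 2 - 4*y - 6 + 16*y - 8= 12*y - 12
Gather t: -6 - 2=-8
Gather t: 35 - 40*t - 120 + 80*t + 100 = 40*t + 15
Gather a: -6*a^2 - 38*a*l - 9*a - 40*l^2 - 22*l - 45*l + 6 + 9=-6*a^2 + a*(-38*l - 9) - 40*l^2 - 67*l + 15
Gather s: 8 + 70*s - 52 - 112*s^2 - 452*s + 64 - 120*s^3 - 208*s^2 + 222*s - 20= -120*s^3 - 320*s^2 - 160*s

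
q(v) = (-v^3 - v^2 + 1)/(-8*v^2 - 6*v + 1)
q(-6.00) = -0.72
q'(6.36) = 0.13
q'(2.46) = 0.14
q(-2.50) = -0.31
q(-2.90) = -0.35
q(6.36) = 0.82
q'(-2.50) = 0.10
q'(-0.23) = 0.74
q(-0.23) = 0.49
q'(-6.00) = 0.12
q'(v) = (16*v + 6)*(-v^3 - v^2 + 1)/(-8*v^2 - 6*v + 1)^2 + (-3*v^2 - 2*v)/(-8*v^2 - 6*v + 1)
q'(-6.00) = 0.12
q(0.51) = -0.15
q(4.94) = 0.64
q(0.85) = 0.03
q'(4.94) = 0.13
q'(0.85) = 0.32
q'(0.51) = 0.94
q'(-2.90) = 0.11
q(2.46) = 0.32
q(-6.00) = -0.72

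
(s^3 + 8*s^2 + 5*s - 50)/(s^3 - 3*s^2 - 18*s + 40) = (s^2 + 10*s + 25)/(s^2 - s - 20)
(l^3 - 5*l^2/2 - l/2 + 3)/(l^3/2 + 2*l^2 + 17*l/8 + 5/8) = 4*(2*l^2 - 7*l + 6)/(4*l^2 + 12*l + 5)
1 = 1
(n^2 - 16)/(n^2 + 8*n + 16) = (n - 4)/(n + 4)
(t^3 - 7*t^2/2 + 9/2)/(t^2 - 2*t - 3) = t - 3/2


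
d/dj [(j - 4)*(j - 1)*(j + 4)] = 3*j^2 - 2*j - 16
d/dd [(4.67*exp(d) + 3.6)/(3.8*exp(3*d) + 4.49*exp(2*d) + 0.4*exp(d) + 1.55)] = (-35.492*exp(3*d) - 62.0083*exp(2*d) - 32.328*exp(d) + 5.7985)*exp(d)/(14.44*exp(6*d) + 34.124*exp(5*d) + 23.2001*exp(4*d) + 15.372*exp(3*d) + 14.079*exp(2*d) + 1.24*exp(d) + 2.4025)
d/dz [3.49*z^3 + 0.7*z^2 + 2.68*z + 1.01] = 10.47*z^2 + 1.4*z + 2.68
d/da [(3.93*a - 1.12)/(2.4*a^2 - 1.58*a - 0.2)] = (-9.432*a^2 + 5.376*a - 2.5556)/(5.76*a^4 - 7.584*a^3 + 1.5364*a^2 + 0.632*a + 0.04)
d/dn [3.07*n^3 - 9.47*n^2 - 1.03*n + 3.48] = 9.21*n^2 - 18.94*n - 1.03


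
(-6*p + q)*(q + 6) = -6*p*q - 36*p + q^2 + 6*q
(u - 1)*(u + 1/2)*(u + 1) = u^3 + u^2/2 - u - 1/2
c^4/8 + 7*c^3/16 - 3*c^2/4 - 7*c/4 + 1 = (c/4 + 1)*(c/2 + 1)*(c - 2)*(c - 1/2)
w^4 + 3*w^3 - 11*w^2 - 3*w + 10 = (w - 2)*(w - 1)*(w + 1)*(w + 5)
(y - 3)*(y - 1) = y^2 - 4*y + 3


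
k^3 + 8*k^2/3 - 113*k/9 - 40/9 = (k - 8/3)*(k + 1/3)*(k + 5)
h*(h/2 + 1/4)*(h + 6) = h^3/2 + 13*h^2/4 + 3*h/2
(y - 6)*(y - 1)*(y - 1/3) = y^3 - 22*y^2/3 + 25*y/3 - 2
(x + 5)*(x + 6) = x^2 + 11*x + 30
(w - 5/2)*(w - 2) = w^2 - 9*w/2 + 5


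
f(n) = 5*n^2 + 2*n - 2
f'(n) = 10*n + 2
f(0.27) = -1.10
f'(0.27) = 4.70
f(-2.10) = 15.85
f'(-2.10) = -19.00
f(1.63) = 14.54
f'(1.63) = 18.30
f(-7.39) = 256.28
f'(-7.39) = -71.90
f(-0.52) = -1.69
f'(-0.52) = -3.20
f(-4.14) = 75.42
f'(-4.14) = -39.40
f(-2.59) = 26.36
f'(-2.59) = -23.90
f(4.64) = 114.93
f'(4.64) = 48.40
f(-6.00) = 166.00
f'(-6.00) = -58.00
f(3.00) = 49.00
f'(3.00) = 32.00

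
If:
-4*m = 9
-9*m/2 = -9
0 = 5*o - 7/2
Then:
No Solution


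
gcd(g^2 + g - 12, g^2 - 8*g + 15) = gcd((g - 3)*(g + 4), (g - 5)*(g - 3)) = g - 3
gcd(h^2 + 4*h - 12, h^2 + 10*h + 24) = h + 6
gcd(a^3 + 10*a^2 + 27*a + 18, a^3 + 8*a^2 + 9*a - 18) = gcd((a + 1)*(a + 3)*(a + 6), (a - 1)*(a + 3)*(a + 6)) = a^2 + 9*a + 18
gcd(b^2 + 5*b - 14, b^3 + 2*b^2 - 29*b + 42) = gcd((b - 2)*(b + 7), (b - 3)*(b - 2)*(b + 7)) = b^2 + 5*b - 14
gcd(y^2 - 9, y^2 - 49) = 1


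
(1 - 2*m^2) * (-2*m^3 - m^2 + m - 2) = 4*m^5 + 2*m^4 - 4*m^3 + 3*m^2 + m - 2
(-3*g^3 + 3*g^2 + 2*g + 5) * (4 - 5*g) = 15*g^4 - 27*g^3 + 2*g^2 - 17*g + 20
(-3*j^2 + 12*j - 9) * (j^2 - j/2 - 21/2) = -3*j^4 + 27*j^3/2 + 33*j^2/2 - 243*j/2 + 189/2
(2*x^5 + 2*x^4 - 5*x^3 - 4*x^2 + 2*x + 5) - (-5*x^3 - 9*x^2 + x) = 2*x^5 + 2*x^4 + 5*x^2 + x + 5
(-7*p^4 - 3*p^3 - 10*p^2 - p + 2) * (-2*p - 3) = 14*p^5 + 27*p^4 + 29*p^3 + 32*p^2 - p - 6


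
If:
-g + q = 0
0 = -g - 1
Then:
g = -1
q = -1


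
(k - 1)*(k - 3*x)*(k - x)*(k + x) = k^4 - 3*k^3*x - k^3 - k^2*x^2 + 3*k^2*x + 3*k*x^3 + k*x^2 - 3*x^3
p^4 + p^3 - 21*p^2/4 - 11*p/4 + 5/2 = (p - 2)*(p - 1/2)*(p + 1)*(p + 5/2)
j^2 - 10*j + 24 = (j - 6)*(j - 4)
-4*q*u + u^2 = u*(-4*q + u)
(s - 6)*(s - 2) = s^2 - 8*s + 12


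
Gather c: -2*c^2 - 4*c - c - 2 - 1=-2*c^2 - 5*c - 3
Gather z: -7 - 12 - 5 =-24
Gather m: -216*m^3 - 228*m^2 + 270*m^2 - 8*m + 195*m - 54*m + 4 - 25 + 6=-216*m^3 + 42*m^2 + 133*m - 15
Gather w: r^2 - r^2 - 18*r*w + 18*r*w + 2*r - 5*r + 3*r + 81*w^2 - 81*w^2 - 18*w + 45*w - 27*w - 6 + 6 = 0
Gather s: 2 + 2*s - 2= 2*s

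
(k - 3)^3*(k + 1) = k^4 - 8*k^3 + 18*k^2 - 27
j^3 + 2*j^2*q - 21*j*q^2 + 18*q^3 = (j - 3*q)*(j - q)*(j + 6*q)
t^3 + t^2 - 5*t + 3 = (t - 1)^2*(t + 3)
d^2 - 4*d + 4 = (d - 2)^2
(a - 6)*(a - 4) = a^2 - 10*a + 24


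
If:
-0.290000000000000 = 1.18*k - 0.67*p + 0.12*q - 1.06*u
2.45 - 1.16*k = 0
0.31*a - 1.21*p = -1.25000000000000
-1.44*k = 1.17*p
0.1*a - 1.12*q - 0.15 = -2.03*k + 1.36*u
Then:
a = -14.18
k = 2.11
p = -2.60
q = -2.42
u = 3.99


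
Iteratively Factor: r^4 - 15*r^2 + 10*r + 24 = (r + 1)*(r^3 - r^2 - 14*r + 24) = (r - 3)*(r + 1)*(r^2 + 2*r - 8) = (r - 3)*(r + 1)*(r + 4)*(r - 2)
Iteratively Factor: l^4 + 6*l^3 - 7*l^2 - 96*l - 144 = (l + 3)*(l^3 + 3*l^2 - 16*l - 48) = (l - 4)*(l + 3)*(l^2 + 7*l + 12) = (l - 4)*(l + 3)*(l + 4)*(l + 3)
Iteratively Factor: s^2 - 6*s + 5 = (s - 5)*(s - 1)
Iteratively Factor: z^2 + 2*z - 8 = (z + 4)*(z - 2)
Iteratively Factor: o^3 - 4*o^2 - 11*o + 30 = (o + 3)*(o^2 - 7*o + 10) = (o - 5)*(o + 3)*(o - 2)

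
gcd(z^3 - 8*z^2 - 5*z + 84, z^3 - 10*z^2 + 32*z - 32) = z - 4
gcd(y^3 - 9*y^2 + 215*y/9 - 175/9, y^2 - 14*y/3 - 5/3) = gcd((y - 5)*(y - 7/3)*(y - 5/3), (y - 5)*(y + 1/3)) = y - 5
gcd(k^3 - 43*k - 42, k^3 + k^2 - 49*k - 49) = k^2 - 6*k - 7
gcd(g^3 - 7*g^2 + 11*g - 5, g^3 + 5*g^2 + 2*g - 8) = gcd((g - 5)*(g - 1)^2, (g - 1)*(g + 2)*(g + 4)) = g - 1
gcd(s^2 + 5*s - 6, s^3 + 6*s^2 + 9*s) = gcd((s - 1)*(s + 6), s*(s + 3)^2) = 1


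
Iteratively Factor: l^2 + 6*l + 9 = (l + 3)*(l + 3)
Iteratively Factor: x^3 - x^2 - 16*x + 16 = (x + 4)*(x^2 - 5*x + 4) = (x - 1)*(x + 4)*(x - 4)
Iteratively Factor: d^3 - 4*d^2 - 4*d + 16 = (d - 2)*(d^2 - 2*d - 8) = (d - 2)*(d + 2)*(d - 4)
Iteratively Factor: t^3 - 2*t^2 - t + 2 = (t + 1)*(t^2 - 3*t + 2) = (t - 2)*(t + 1)*(t - 1)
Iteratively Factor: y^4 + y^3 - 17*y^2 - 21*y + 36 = (y + 3)*(y^3 - 2*y^2 - 11*y + 12) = (y - 4)*(y + 3)*(y^2 + 2*y - 3) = (y - 4)*(y - 1)*(y + 3)*(y + 3)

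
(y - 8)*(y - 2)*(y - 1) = y^3 - 11*y^2 + 26*y - 16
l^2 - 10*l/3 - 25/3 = (l - 5)*(l + 5/3)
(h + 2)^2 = h^2 + 4*h + 4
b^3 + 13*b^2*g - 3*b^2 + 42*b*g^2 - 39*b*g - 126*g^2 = (b - 3)*(b + 6*g)*(b + 7*g)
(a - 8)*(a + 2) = a^2 - 6*a - 16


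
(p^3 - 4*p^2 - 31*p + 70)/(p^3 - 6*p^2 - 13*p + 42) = (p + 5)/(p + 3)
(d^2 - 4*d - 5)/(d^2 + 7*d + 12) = (d^2 - 4*d - 5)/(d^2 + 7*d + 12)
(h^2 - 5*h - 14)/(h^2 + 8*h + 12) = (h - 7)/(h + 6)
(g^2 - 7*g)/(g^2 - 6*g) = (g - 7)/(g - 6)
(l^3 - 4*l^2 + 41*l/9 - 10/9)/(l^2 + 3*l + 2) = (9*l^3 - 36*l^2 + 41*l - 10)/(9*(l^2 + 3*l + 2))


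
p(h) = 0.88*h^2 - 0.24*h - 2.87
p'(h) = 1.76*h - 0.24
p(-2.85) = 4.96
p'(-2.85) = -5.26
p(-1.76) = 0.28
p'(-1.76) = -3.34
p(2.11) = 0.54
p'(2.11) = 3.47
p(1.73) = -0.65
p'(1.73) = 2.80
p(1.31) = -1.67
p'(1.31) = 2.07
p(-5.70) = 27.09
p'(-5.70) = -10.27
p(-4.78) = 18.38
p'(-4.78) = -8.65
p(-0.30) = -2.72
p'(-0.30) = -0.77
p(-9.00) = 70.57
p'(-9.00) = -16.08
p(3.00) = 4.33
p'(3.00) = 5.04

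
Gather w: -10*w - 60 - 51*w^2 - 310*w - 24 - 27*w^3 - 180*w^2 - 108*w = -27*w^3 - 231*w^2 - 428*w - 84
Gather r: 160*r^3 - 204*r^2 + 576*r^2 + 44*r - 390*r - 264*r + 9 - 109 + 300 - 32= 160*r^3 + 372*r^2 - 610*r + 168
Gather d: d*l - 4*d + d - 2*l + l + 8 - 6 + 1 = d*(l - 3) - l + 3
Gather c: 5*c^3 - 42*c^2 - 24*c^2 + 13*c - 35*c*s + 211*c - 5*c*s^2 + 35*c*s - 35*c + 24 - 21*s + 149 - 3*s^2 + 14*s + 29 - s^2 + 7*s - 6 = 5*c^3 - 66*c^2 + c*(189 - 5*s^2) - 4*s^2 + 196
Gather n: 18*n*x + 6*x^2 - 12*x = 18*n*x + 6*x^2 - 12*x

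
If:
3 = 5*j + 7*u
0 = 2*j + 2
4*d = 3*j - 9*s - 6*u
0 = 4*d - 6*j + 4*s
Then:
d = -51/70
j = -1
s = -27/35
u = 8/7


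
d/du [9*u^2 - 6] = 18*u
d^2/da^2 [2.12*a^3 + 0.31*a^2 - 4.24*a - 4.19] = 12.72*a + 0.62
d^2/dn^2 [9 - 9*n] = 0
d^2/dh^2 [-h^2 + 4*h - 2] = -2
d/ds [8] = 0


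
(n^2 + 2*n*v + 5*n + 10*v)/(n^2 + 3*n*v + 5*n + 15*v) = (n + 2*v)/(n + 3*v)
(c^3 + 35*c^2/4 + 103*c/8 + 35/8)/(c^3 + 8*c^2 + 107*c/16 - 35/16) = 2*(2*c + 1)/(4*c - 1)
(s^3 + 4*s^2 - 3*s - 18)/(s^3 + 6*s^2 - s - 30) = (s + 3)/(s + 5)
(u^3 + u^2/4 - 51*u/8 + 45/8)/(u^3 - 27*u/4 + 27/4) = (4*u - 5)/(2*(2*u - 3))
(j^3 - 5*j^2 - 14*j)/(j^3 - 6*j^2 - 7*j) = (j + 2)/(j + 1)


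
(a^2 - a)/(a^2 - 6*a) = (a - 1)/(a - 6)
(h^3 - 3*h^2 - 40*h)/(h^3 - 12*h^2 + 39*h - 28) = h*(h^2 - 3*h - 40)/(h^3 - 12*h^2 + 39*h - 28)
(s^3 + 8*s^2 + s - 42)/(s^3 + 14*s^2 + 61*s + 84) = (s - 2)/(s + 4)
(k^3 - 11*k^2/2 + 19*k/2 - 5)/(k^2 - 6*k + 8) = (2*k^2 - 7*k + 5)/(2*(k - 4))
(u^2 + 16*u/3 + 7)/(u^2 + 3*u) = (u + 7/3)/u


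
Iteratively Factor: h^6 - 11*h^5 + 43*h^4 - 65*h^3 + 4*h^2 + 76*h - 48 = (h - 3)*(h^5 - 8*h^4 + 19*h^3 - 8*h^2 - 20*h + 16) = (h - 4)*(h - 3)*(h^4 - 4*h^3 + 3*h^2 + 4*h - 4) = (h - 4)*(h - 3)*(h - 1)*(h^3 - 3*h^2 + 4) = (h - 4)*(h - 3)*(h - 1)*(h + 1)*(h^2 - 4*h + 4) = (h - 4)*(h - 3)*(h - 2)*(h - 1)*(h + 1)*(h - 2)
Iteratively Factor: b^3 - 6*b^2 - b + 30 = (b - 5)*(b^2 - b - 6) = (b - 5)*(b - 3)*(b + 2)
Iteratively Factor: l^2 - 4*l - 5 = (l + 1)*(l - 5)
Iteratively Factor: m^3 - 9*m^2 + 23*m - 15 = (m - 3)*(m^2 - 6*m + 5) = (m - 5)*(m - 3)*(m - 1)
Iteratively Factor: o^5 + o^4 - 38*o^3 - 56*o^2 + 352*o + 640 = (o - 5)*(o^4 + 6*o^3 - 8*o^2 - 96*o - 128) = (o - 5)*(o + 4)*(o^3 + 2*o^2 - 16*o - 32) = (o - 5)*(o - 4)*(o + 4)*(o^2 + 6*o + 8) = (o - 5)*(o - 4)*(o + 2)*(o + 4)*(o + 4)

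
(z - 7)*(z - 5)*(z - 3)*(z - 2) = z^4 - 17*z^3 + 101*z^2 - 247*z + 210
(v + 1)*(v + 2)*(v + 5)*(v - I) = v^4 + 8*v^3 - I*v^3 + 17*v^2 - 8*I*v^2 + 10*v - 17*I*v - 10*I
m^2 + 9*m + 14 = (m + 2)*(m + 7)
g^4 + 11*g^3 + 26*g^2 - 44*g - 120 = (g - 2)*(g + 2)*(g + 5)*(g + 6)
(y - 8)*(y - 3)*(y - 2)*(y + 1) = y^4 - 12*y^3 + 33*y^2 - 2*y - 48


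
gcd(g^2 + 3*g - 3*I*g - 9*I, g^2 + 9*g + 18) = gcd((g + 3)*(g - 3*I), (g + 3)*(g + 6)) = g + 3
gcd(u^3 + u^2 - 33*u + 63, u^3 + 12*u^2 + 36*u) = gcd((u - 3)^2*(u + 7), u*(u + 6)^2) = 1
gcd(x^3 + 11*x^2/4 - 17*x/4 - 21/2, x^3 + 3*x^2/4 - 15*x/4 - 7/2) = x^2 - x/4 - 7/2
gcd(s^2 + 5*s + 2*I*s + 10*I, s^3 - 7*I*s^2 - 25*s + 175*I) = s + 5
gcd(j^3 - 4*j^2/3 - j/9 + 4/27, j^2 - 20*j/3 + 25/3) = 1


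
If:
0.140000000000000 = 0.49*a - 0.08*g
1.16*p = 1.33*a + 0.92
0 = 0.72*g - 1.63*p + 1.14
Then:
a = 0.56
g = 1.66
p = 1.43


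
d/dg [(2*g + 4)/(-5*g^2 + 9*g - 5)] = 2*(5*g^2 + 20*g - 23)/(25*g^4 - 90*g^3 + 131*g^2 - 90*g + 25)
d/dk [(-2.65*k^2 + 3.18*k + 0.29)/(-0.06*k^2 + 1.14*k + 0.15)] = (-2.8302*k^2 - 0.7602*k + 0.1464)/(0.0036*k^4 - 0.1368*k^3 + 1.2816*k^2 + 0.342*k + 0.0225)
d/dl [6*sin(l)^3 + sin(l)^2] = 2*(9*sin(l) + 1)*sin(l)*cos(l)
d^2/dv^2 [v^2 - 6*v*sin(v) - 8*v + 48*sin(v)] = 6*v*sin(v) - 48*sin(v) - 12*cos(v) + 2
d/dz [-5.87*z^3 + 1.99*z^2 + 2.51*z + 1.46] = -17.61*z^2 + 3.98*z + 2.51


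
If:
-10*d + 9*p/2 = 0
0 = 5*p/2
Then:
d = 0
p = 0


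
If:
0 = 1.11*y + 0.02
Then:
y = -0.02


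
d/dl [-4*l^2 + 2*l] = 2 - 8*l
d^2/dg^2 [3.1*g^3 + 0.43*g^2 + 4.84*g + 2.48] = 18.6*g + 0.86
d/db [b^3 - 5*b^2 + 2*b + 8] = 3*b^2 - 10*b + 2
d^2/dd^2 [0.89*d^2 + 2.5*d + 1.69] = 1.78000000000000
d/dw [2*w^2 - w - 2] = 4*w - 1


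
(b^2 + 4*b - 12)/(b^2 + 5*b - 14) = (b + 6)/(b + 7)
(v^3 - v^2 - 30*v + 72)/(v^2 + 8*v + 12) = (v^2 - 7*v + 12)/(v + 2)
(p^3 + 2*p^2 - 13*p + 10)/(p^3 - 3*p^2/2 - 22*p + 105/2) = 2*(p^2 - 3*p + 2)/(2*p^2 - 13*p + 21)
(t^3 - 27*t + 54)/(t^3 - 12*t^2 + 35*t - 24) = (t^2 + 3*t - 18)/(t^2 - 9*t + 8)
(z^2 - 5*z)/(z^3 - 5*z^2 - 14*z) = (5 - z)/(-z^2 + 5*z + 14)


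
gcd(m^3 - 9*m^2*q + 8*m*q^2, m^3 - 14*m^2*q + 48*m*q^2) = -m^2 + 8*m*q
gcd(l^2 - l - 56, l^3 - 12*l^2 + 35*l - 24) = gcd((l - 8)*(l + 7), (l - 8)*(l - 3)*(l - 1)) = l - 8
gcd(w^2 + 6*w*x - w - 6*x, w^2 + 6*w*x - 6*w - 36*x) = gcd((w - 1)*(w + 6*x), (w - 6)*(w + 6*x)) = w + 6*x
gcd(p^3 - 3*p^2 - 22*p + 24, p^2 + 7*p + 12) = p + 4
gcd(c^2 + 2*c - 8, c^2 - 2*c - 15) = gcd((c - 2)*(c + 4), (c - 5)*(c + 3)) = 1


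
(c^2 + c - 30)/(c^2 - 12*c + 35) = (c + 6)/(c - 7)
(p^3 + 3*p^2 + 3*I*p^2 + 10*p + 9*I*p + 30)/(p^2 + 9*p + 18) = (p^2 + 3*I*p + 10)/(p + 6)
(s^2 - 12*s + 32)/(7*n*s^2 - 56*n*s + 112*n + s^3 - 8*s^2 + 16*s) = (s - 8)/(7*n*s - 28*n + s^2 - 4*s)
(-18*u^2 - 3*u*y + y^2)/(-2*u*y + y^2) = (18*u^2 + 3*u*y - y^2)/(y*(2*u - y))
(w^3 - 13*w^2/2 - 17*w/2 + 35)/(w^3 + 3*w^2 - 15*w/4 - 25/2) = 2*(w - 7)/(2*w + 5)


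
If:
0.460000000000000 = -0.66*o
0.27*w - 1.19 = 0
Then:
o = -0.70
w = 4.41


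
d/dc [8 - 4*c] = -4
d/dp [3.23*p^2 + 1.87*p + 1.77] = 6.46*p + 1.87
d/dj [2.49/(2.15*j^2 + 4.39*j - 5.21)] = (-10.707*j - 10.9311)/(2.15*j^2 + 4.39*j - 5.21)^2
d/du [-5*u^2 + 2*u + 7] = 2 - 10*u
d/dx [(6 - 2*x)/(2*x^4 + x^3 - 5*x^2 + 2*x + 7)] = 2*(-2*x^4 - x^3 + 5*x^2 - 2*x + (x - 3)*(8*x^3 + 3*x^2 - 10*x + 2) - 7)/(2*x^4 + x^3 - 5*x^2 + 2*x + 7)^2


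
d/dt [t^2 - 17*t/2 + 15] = 2*t - 17/2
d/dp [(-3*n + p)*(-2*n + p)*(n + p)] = n^2 - 8*n*p + 3*p^2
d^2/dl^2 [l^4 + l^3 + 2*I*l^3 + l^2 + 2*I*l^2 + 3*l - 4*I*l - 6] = 12*l^2 + l*(6 + 12*I) + 2 + 4*I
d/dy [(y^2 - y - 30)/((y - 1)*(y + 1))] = (y^2 + 58*y + 1)/(y^4 - 2*y^2 + 1)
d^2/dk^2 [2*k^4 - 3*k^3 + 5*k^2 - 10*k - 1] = 24*k^2 - 18*k + 10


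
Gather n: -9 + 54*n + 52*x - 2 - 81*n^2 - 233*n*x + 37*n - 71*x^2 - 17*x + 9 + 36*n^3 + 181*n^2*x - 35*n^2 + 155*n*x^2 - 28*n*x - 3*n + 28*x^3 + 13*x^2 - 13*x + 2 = 36*n^3 + n^2*(181*x - 116) + n*(155*x^2 - 261*x + 88) + 28*x^3 - 58*x^2 + 22*x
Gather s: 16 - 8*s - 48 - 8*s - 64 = -16*s - 96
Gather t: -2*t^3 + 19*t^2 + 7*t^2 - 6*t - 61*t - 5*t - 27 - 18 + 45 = -2*t^3 + 26*t^2 - 72*t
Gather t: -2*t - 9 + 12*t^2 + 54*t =12*t^2 + 52*t - 9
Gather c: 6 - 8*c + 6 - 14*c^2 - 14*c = -14*c^2 - 22*c + 12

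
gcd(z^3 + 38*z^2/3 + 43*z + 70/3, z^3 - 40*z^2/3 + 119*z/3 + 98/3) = z + 2/3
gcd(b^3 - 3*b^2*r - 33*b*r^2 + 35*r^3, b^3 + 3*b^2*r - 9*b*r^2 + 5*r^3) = -b^2 - 4*b*r + 5*r^2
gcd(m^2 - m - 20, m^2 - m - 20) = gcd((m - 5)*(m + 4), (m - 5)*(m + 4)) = m^2 - m - 20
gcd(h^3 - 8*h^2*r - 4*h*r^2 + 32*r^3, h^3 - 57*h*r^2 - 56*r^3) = -h + 8*r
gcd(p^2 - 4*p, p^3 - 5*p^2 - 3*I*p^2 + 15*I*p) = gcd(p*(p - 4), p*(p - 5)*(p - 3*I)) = p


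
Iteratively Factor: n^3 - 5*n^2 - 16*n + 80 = (n + 4)*(n^2 - 9*n + 20) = (n - 5)*(n + 4)*(n - 4)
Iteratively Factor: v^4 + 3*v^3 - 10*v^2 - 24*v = (v)*(v^3 + 3*v^2 - 10*v - 24) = v*(v + 4)*(v^2 - v - 6) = v*(v + 2)*(v + 4)*(v - 3)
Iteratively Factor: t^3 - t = (t + 1)*(t^2 - t) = (t - 1)*(t + 1)*(t)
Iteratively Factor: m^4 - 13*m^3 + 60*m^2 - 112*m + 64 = (m - 4)*(m^3 - 9*m^2 + 24*m - 16) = (m - 4)*(m - 1)*(m^2 - 8*m + 16) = (m - 4)^2*(m - 1)*(m - 4)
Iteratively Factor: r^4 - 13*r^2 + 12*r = (r - 3)*(r^3 + 3*r^2 - 4*r) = r*(r - 3)*(r^2 + 3*r - 4) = r*(r - 3)*(r + 4)*(r - 1)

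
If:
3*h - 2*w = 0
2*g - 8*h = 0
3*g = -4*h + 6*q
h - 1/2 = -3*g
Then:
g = 2/13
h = 1/26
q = 4/39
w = 3/52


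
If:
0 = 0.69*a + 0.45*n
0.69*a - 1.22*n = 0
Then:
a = 0.00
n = 0.00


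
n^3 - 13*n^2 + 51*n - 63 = (n - 7)*(n - 3)^2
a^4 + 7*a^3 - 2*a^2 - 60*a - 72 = (a - 3)*(a + 2)^2*(a + 6)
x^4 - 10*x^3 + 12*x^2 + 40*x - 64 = (x - 8)*(x - 2)^2*(x + 2)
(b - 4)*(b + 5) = b^2 + b - 20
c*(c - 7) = c^2 - 7*c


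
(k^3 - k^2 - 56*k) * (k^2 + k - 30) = k^5 - 87*k^3 - 26*k^2 + 1680*k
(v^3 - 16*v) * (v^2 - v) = v^5 - v^4 - 16*v^3 + 16*v^2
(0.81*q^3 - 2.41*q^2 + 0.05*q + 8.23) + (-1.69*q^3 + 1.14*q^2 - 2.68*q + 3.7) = -0.88*q^3 - 1.27*q^2 - 2.63*q + 11.93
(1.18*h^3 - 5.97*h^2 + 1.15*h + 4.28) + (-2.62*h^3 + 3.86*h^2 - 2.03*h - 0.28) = -1.44*h^3 - 2.11*h^2 - 0.88*h + 4.0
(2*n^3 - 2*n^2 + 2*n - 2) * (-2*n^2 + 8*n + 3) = -4*n^5 + 20*n^4 - 14*n^3 + 14*n^2 - 10*n - 6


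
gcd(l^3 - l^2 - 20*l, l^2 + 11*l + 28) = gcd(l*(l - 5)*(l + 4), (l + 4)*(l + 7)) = l + 4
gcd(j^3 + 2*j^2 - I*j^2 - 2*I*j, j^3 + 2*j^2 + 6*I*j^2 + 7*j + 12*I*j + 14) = j^2 + j*(2 - I) - 2*I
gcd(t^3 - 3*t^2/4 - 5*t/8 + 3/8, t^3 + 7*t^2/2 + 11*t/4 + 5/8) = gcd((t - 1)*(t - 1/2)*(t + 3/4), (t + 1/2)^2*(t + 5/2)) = 1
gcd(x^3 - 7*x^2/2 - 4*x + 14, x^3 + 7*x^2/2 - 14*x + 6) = x - 2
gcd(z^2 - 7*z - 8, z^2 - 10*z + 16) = z - 8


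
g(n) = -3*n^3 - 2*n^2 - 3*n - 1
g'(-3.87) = -122.31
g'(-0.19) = -2.56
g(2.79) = -90.09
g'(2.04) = -48.61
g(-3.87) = 154.54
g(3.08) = -116.87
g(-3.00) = 71.00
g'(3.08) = -100.70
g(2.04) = -40.91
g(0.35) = -2.42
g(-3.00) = 71.00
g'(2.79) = -84.22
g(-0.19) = -0.48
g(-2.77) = 55.73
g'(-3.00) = -72.00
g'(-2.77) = -60.98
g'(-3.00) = -72.00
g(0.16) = -1.54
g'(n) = -9*n^2 - 4*n - 3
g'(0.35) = -5.50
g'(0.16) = -3.87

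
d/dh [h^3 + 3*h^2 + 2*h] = 3*h^2 + 6*h + 2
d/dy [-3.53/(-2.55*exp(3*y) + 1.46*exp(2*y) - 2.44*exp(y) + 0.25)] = (-27.0045*exp(2*y) + 10.3076*exp(y) - 8.6132)*exp(y)/(2.55*exp(3*y) - 1.46*exp(2*y) + 2.44*exp(y) - 0.25)^2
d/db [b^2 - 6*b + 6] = 2*b - 6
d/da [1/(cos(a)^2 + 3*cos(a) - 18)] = (2*cos(a) + 3)*sin(a)/(cos(a)^2 + 3*cos(a) - 18)^2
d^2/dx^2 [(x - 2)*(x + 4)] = 2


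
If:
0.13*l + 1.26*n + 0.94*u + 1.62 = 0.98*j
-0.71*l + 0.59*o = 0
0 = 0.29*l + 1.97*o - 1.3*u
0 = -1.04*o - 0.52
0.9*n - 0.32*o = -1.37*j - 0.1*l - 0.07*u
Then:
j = 0.24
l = -0.42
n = -0.42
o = -0.50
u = -0.85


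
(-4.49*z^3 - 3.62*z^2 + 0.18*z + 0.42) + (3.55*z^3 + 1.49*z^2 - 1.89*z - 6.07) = -0.94*z^3 - 2.13*z^2 - 1.71*z - 5.65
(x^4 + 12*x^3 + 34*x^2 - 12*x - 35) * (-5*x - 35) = -5*x^5 - 95*x^4 - 590*x^3 - 1130*x^2 + 595*x + 1225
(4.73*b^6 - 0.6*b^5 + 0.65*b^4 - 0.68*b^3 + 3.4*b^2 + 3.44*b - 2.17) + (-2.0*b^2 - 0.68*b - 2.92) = 4.73*b^6 - 0.6*b^5 + 0.65*b^4 - 0.68*b^3 + 1.4*b^2 + 2.76*b - 5.09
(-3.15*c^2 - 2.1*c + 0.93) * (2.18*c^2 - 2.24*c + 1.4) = -6.867*c^4 + 2.478*c^3 + 2.3214*c^2 - 5.0232*c + 1.302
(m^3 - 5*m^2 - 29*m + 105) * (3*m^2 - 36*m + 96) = 3*m^5 - 51*m^4 + 189*m^3 + 879*m^2 - 6564*m + 10080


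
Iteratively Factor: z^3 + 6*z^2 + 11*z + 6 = (z + 3)*(z^2 + 3*z + 2) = (z + 2)*(z + 3)*(z + 1)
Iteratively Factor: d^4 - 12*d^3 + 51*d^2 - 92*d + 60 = (d - 3)*(d^3 - 9*d^2 + 24*d - 20) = (d - 3)*(d - 2)*(d^2 - 7*d + 10) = (d - 3)*(d - 2)^2*(d - 5)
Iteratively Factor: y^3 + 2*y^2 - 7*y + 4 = (y - 1)*(y^2 + 3*y - 4) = (y - 1)^2*(y + 4)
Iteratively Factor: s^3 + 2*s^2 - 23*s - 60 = (s - 5)*(s^2 + 7*s + 12) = (s - 5)*(s + 3)*(s + 4)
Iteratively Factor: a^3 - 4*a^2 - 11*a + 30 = (a + 3)*(a^2 - 7*a + 10) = (a - 5)*(a + 3)*(a - 2)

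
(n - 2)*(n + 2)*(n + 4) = n^3 + 4*n^2 - 4*n - 16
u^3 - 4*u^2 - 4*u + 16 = (u - 4)*(u - 2)*(u + 2)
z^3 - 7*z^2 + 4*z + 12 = (z - 6)*(z - 2)*(z + 1)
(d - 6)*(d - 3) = d^2 - 9*d + 18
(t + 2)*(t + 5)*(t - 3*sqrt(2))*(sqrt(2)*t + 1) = sqrt(2)*t^4 - 5*t^3 + 7*sqrt(2)*t^3 - 35*t^2 + 7*sqrt(2)*t^2 - 50*t - 21*sqrt(2)*t - 30*sqrt(2)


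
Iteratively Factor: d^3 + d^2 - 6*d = (d + 3)*(d^2 - 2*d) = (d - 2)*(d + 3)*(d)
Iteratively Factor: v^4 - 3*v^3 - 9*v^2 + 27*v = (v)*(v^3 - 3*v^2 - 9*v + 27) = v*(v - 3)*(v^2 - 9) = v*(v - 3)*(v + 3)*(v - 3)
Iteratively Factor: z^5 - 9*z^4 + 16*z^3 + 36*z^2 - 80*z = (z - 2)*(z^4 - 7*z^3 + 2*z^2 + 40*z) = (z - 5)*(z - 2)*(z^3 - 2*z^2 - 8*z) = z*(z - 5)*(z - 2)*(z^2 - 2*z - 8) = z*(z - 5)*(z - 4)*(z - 2)*(z + 2)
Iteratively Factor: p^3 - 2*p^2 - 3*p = (p + 1)*(p^2 - 3*p) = p*(p + 1)*(p - 3)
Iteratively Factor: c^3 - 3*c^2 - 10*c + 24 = (c - 4)*(c^2 + c - 6) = (c - 4)*(c + 3)*(c - 2)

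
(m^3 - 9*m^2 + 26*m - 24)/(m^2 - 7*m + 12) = m - 2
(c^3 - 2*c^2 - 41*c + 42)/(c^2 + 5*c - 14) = (c^3 - 2*c^2 - 41*c + 42)/(c^2 + 5*c - 14)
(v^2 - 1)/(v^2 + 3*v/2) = 2*(v^2 - 1)/(v*(2*v + 3))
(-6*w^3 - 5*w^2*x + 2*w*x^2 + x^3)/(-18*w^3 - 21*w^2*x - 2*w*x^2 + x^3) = (-2*w + x)/(-6*w + x)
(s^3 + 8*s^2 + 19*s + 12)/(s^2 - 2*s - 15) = (s^2 + 5*s + 4)/(s - 5)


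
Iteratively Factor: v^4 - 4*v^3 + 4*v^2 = (v)*(v^3 - 4*v^2 + 4*v) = v*(v - 2)*(v^2 - 2*v) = v^2*(v - 2)*(v - 2)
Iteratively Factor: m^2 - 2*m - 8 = (m + 2)*(m - 4)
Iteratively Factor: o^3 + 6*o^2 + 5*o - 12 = (o - 1)*(o^2 + 7*o + 12) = (o - 1)*(o + 3)*(o + 4)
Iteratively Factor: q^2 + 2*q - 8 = (q + 4)*(q - 2)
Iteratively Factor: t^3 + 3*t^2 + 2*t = (t + 1)*(t^2 + 2*t) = t*(t + 1)*(t + 2)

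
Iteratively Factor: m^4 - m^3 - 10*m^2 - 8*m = (m - 4)*(m^3 + 3*m^2 + 2*m) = (m - 4)*(m + 2)*(m^2 + m) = m*(m - 4)*(m + 2)*(m + 1)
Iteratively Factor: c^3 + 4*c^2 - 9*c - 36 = (c + 4)*(c^2 - 9) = (c + 3)*(c + 4)*(c - 3)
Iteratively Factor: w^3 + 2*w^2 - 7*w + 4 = (w - 1)*(w^2 + 3*w - 4) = (w - 1)*(w + 4)*(w - 1)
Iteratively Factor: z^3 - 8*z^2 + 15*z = (z - 5)*(z^2 - 3*z) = (z - 5)*(z - 3)*(z)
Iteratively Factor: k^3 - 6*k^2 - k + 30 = (k - 5)*(k^2 - k - 6) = (k - 5)*(k - 3)*(k + 2)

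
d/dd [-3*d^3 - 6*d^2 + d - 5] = -9*d^2 - 12*d + 1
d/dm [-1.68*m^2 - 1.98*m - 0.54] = -3.36*m - 1.98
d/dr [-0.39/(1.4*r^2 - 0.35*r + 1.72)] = (1.092*r - 0.1365)/(1.4*r^2 - 0.35*r + 1.72)^2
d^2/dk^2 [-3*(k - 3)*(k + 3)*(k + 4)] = -18*k - 24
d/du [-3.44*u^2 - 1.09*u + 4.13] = -6.88*u - 1.09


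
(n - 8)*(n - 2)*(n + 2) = n^3 - 8*n^2 - 4*n + 32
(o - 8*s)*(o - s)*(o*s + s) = o^3*s - 9*o^2*s^2 + o^2*s + 8*o*s^3 - 9*o*s^2 + 8*s^3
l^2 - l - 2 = (l - 2)*(l + 1)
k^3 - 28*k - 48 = (k - 6)*(k + 2)*(k + 4)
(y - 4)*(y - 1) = y^2 - 5*y + 4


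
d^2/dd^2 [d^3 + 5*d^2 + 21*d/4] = 6*d + 10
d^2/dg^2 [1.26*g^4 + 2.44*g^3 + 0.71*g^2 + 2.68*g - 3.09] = 15.12*g^2 + 14.64*g + 1.42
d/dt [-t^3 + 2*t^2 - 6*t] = -3*t^2 + 4*t - 6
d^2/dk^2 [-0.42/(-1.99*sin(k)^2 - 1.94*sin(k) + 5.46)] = (-6.652968*sin(k)^4 - 4.864356*sin(k)^3 - 9.855132*sin(k)^2 + 5.279904*sin(k) + 12.28836)/(1.99*sin(k)^2 + 1.94*sin(k) - 5.46)^3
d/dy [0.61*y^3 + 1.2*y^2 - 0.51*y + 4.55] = 1.83*y^2 + 2.4*y - 0.51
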